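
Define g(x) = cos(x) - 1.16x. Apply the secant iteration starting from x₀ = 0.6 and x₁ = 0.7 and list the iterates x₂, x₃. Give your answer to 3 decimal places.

0.673, 0.674

g(0.6) = 0.12934, g(0.7) = -0.04716
x₂ = 0.70000 − (-0.04716)·(0.70000 − 0.60000) / (-0.04716 − 0.12934) = 0.70000 − (-0.00472)/(-0.17649) = 0.67328
g(0.67328) = 0.00077
x₃ = 0.67328 − 0.00077·(0.67328 − 0.70000) / (0.00077 − (-0.04716)) = 0.67328 − (-0.00002)/(0.04793) = 0.67371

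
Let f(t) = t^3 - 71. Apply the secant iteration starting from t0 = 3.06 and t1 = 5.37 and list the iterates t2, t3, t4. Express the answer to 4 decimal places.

f(3.06) = -42.347384, f(5.37) = 83.854153
t2 = 5.370000 − 83.854153·(5.370000 − 3.060000) / (83.854153 − (-42.347384)) = 5.370000 − (193.703093)/(126.201537) = 3.835129
f(3.835129) = -14.592105
t3 = 3.835129 − (-14.592105)·(3.835129 − 5.370000) / (-14.592105 − 83.854153) = 3.835129 − (22.397001)/(-98.446258) = 4.062634
f(4.062634) = -3.946259
t4 = 4.062634 − (-3.946259)·(4.062634 − 3.835129) / (-3.946259 − (-14.592105)) = 4.062634 − (-0.897793)/(10.645846) = 4.146966

3.8351, 4.0626, 4.1470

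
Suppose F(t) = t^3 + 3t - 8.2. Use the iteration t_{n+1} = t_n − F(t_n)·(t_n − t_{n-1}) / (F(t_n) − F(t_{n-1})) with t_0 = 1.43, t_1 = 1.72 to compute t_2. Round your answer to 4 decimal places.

F(1.43) = -0.985793, F(1.72) = 2.048448
t_2 = 1.720000 − 2.048448·(1.720000 − 1.430000) / (2.048448 − (-0.985793)) = 1.720000 − (0.594050)/(3.034241) = 1.524218

1.5242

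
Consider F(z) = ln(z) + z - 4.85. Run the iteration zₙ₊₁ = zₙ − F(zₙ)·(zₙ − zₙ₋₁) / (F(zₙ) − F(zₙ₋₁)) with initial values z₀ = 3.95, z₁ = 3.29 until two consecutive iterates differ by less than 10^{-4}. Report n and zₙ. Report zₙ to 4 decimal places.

n = 4, zₙ = 3.5758

F(3.95) = 0.473716, F(3.29) = -0.369112
z₂ = 3.290000 − (-0.369112)·(-0.660000)/(-0.842828) = 3.579044;  |Δ| = 0.289044
F(3.579044) = 0.004139
z₃ = 3.579044 − 0.004139·(0.289044)/(0.373252) = 3.575838;  |Δ| = 0.003206
F(3.575838) = 0.000038
z₄ = 3.575838 − 0.000038·(-0.003206)/(-0.004102) = 3.575809;  |Δ| = 0.000030
|z₄ − z₃| = 0.000030 < 10^{-4}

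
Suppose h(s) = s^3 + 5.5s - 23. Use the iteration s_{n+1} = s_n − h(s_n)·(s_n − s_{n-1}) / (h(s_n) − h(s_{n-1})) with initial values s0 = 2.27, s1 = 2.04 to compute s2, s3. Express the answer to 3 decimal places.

2.209, 2.213

h(2.27) = 1.18208, h(2.04) = -3.29034
s2 = 2.04000 − (-3.29034)·(2.04000 − 2.27000) / (-3.29034 − 1.18208) = 2.04000 − (0.75678)/(-4.47242) = 2.20921
h(2.20921) = -0.06706
s3 = 2.20921 − (-0.06706)·(2.20921 − 2.04000) / (-0.06706 − (-3.29034)) = 2.20921 − (-0.01135)/(3.22328) = 2.21273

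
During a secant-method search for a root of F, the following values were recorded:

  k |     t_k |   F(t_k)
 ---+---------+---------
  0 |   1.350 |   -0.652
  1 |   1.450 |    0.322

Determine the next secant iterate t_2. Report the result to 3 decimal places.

t_2 = 1.450 − 0.322·(1.450 − 1.350) / (0.322 − (-0.652))
   = 1.450 − (0.03220)/(0.97400) = 1.41694

1.417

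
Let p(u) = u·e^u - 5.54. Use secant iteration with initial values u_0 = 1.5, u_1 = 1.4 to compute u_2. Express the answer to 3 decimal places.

p(1.5) = 1.18253, p(1.4) = 0.13728
u_2 = 1.40000 − 0.13728·(1.40000 − 1.50000) / (0.13728 − 1.18253) = 1.40000 − (-0.01373)/(-1.04525) = 1.38687

1.387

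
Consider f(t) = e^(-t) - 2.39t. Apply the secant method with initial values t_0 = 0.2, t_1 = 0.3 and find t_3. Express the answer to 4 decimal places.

f(0.2) = 0.340731, f(0.3) = 0.023818
t_2 = 0.300000 − 0.023818·(0.300000 − 0.200000) / (0.023818 − 0.340731) = 0.300000 − (0.002382)/(-0.316913) = 0.307516
f(0.307516) = 0.000309
t_3 = 0.307516 − 0.000309·(0.307516 − 0.300000) / (0.000309 − 0.023818) = 0.307516 − (0.000002)/(-0.023509) = 0.307614

0.3076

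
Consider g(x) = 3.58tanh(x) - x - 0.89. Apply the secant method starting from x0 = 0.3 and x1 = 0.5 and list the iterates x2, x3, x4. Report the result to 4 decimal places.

0.3715, 0.3662, 0.3666

g(0.3) = -0.147101, g(0.5) = 0.264379
x2 = 0.500000 − 0.264379·(0.500000 − 0.300000) / (0.264379 − (-0.147101)) = 0.500000 − (0.052876)/(0.411480) = 0.371498
g(0.371498) = 0.010481
x3 = 0.371498 − 0.010481·(0.371498 − 0.500000) / (0.010481 − 0.264379) = 0.371498 − (-0.001347)/(-0.253898) = 0.366194
g(0.366194) = -0.000839
x4 = 0.366194 − (-0.000839)·(0.366194 − 0.371498) / (-0.000839 − 0.010481) = 0.366194 − (0.000004)/(-0.011320) = 0.366587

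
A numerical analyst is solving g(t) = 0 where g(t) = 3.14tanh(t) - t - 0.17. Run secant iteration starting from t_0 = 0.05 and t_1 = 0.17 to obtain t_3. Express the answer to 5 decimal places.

g(0.05) = -0.0631307, g(0.17) = 0.1887165
t_2 = 0.1700000 − 0.1887165·(0.1700000 − 0.0500000) / (0.1887165 − (-0.0631307)) = 0.1700000 − (0.0226460)/(0.2518472) = 0.0800805
g(0.0800805) = 0.0008361
t_3 = 0.0800805 − 0.0008361·(0.0800805 − 0.1700000) / (0.0008361 − 0.1887165) = 0.0800805 − (-0.0000752)/(-0.1878804) = 0.0796803

0.07968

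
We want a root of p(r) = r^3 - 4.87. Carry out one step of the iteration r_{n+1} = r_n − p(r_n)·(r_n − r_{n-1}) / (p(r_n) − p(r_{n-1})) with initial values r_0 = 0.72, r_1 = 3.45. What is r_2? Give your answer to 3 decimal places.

1.022

p(0.72) = -4.49675, p(3.45) = 36.19363
r_2 = 3.45000 − 36.19363·(3.45000 − 0.72000) / (36.19363 − (-4.49675)) = 3.45000 − (98.80860)/(40.69038) = 1.02170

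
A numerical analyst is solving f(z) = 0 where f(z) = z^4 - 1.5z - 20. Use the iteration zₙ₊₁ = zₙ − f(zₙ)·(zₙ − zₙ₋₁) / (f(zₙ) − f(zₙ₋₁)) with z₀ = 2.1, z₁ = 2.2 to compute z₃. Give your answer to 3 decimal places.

f(2.1) = -3.70190, f(2.2) = 0.12560
z₂ = 2.20000 − 0.12560·(2.20000 − 2.10000) / (0.12560 − (-3.70190)) = 2.20000 − (0.01256)/(3.82750) = 2.19672
f(2.19672) = -0.00893
z₃ = 2.19672 − (-0.00893)·(2.19672 − 2.20000) / (-0.00893 − 0.12560) = 2.19672 − (0.00003)/(-0.13453) = 2.19694

2.197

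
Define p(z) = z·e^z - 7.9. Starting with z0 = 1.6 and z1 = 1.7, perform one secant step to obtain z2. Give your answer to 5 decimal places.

p(1.6) = 0.0248519, p(1.7) = 1.4057106
z2 = 1.7000000 − 1.4057106·(1.7000000 − 1.6000000) / (1.4057106 − 0.0248519) = 1.7000000 − (0.1405711)/(1.3808587) = 1.5982003

1.59820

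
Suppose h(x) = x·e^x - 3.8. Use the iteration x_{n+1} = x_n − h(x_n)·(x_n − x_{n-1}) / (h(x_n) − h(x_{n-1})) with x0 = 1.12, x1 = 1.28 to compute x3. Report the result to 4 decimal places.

1.1740

h(1.12) = -0.367363, h(1.28) = 0.803699
x2 = 1.280000 − 0.803699·(1.280000 − 1.120000) / (0.803699 − (-0.367363)) = 1.280000 − (0.128592)/(1.171062) = 1.170192
h(1.170192) = -0.028925
x3 = 1.170192 − (-0.028925)·(1.170192 − 1.280000) / (-0.028925 − 0.803699) = 1.170192 − (0.003176)/(-0.832624) = 1.174007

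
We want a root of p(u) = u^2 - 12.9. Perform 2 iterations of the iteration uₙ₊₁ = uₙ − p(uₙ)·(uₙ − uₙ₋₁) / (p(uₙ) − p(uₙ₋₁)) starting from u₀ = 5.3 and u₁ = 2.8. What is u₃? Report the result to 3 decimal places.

3.613

p(5.3) = 15.19000, p(2.8) = -5.06000
u₂ = 2.80000 − (-5.06000)·(2.80000 − 5.30000) / (-5.06000 − 15.19000) = 2.80000 − (12.65000)/(-20.25000) = 3.42469
p(3.42469) = -1.17149
u₃ = 3.42469 − (-1.17149)·(3.42469 − 2.80000) / (-1.17149 − (-5.06000)) = 3.42469 − (-0.73182)/(3.88851) = 3.61289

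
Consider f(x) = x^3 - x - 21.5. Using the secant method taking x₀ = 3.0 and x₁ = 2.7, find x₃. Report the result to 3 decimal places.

2.901

f(3.0) = 2.50000, f(2.7) = -4.51700
x₂ = 2.70000 − (-4.51700)·(2.70000 − 3.00000) / (-4.51700 − 2.50000) = 2.70000 − (1.35510)/(-7.01700) = 2.89312
f(2.89312) = -0.17737
x₃ = 2.89312 − (-0.17737)·(2.89312 − 2.70000) / (-0.17737 − (-4.51700)) = 2.89312 − (-0.03425)/(4.33963) = 2.90101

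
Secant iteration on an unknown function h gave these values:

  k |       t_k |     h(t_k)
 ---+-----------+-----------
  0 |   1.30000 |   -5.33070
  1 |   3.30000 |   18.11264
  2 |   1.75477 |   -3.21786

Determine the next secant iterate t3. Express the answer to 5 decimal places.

t3 = 1.75477 − (-3.21786)·(1.75477 − 3.30000) / (-3.21786 − 18.11264)
   = 1.75477 − (4.9723338)/(-21.3305000) = 1.9878791

1.98788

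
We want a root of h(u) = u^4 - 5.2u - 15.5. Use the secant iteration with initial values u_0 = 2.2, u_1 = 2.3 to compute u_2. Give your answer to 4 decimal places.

h(2.2) = -3.514400, h(2.3) = 0.524100
u_2 = 2.300000 − 0.524100·(2.300000 − 2.200000) / (0.524100 − (-3.514400)) = 2.300000 − (0.052410)/(4.038500) = 2.287022

2.2870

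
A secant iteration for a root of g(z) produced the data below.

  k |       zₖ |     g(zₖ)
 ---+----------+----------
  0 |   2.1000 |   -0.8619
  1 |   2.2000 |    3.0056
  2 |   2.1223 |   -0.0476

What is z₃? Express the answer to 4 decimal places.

2.1235

z₃ = 2.1223 − (-0.0476)·(2.1223 − 2.2000) / (-0.0476 − 3.0056)
   = 2.1223 − (0.003699)/(-3.053200) = 2.123511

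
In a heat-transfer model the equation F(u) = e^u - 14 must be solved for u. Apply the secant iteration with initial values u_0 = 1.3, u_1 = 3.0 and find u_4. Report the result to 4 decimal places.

2.6458

F(1.3) = -10.330703, F(3.0) = 6.085537
u_2 = 3.000000 − 6.085537·(3.000000 − 1.300000) / (6.085537 − (-10.330703)) = 3.000000 − (10.345413)/(16.416240) = 2.369806
F(2.369806) = -3.304681
u_3 = 2.369806 − (-3.304681)·(2.369806 − 3.000000) / (-3.304681 − 6.085537) = 2.369806 − (2.082589)/(-9.390218) = 2.591589
F(2.591589) = -0.649030
u_4 = 2.591589 − (-0.649030)·(2.591589 − 2.369806) / (-0.649030 − (-3.304681)) = 2.591589 − (-0.143944)/(2.655651) = 2.645792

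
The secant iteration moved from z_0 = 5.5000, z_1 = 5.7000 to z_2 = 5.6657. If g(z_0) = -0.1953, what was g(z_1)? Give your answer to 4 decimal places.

The secant line through (5.5000, -0.1953) and (5.7000, g(z_1)) crosses zero at z_2 = 5.6657.
So (5.5000, -0.1953), (5.7000, g(z_1)), (5.6657, 0) are collinear:
g(z_1) = -0.1953 · (5.7000 − 5.6657) / (5.5000 − 5.6657) = -0.1953 · (0.034300)/(-0.165700) = 0.040427

0.0404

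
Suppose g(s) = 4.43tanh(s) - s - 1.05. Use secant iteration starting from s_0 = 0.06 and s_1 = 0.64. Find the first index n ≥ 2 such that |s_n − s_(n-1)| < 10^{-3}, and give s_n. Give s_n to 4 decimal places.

n = 5, s_n = 0.3196

g(0.06) = -0.844519, g(0.64) = 0.812505
s_2 = 0.640000 − 0.812505·(0.580000)/(1.657024) = 0.355603;  |Δ| = 0.284397
g(0.355603) = 0.106511
s_3 = 0.355603 − 0.106511·(-0.284397)/(-0.705994) = 0.312697;  |Δ| = 0.042906
g(0.312697) = -0.020901
s_4 = 0.312697 − (-0.020901)·(-0.042906)/(-0.127412) = 0.319735;  |Δ| = 0.007039
g(0.319735) = 0.000320
s_5 = 0.319735 − 0.000320·(0.007039)/(0.021221) = 0.319629;  |Δ| = 0.000106
|s_5 − s_4| = 0.000106 < 10^{-3}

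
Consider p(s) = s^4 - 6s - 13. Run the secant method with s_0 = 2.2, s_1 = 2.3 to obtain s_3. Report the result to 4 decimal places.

p(2.2) = -2.774400, p(2.3) = 1.184100
s_2 = 2.300000 − 1.184100·(2.300000 − 2.200000) / (1.184100 − (-2.774400)) = 2.300000 − (0.118410)/(3.958500) = 2.270087
p(2.270087) = -0.064066
s_3 = 2.270087 − (-0.064066)·(2.270087 − 2.300000) / (-0.064066 − 1.184100) = 2.270087 − (0.001916)/(-1.248166) = 2.271623

2.2716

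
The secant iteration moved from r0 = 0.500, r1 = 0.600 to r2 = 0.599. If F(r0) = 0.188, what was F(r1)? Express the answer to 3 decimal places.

The secant line through (0.500, 0.188) and (0.600, F(r1)) crosses zero at r2 = 0.599.
So (0.500, 0.188), (0.600, F(r1)), (0.599, 0) are collinear:
F(r1) = 0.188 · (0.600 − 0.599) / (0.500 − 0.599) = 0.188 · (0.00100)/(-0.09900) = -0.00190

-0.002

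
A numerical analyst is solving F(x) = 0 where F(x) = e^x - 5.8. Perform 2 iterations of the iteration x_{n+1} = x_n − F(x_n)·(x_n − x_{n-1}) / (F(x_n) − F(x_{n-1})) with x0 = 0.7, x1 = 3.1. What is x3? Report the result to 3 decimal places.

1.421

F(0.7) = -3.78625, F(3.1) = 16.39795
x2 = 3.10000 − 16.39795·(3.10000 − 0.70000) / (16.39795 − (-3.78625)) = 3.10000 − (39.35508)/(20.18420) = 1.15020
F(1.15020) = -2.64116
x3 = 1.15020 − (-2.64116)·(1.15020 − 3.10000) / (-2.64116 − 16.39795) = 1.15020 − (5.14973)/(-19.03912) = 1.42069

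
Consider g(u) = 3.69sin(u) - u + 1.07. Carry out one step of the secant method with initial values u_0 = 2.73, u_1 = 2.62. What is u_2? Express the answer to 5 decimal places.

g(2.73) = -0.1837436, g(2.62) = 0.2885855
u_2 = 2.6200000 − 0.2885855·(2.6200000 − 2.7300000) / (0.2885855 − (-0.1837436)) = 2.6200000 − (-0.0317444)/(0.4723291) = 2.6872082

2.68721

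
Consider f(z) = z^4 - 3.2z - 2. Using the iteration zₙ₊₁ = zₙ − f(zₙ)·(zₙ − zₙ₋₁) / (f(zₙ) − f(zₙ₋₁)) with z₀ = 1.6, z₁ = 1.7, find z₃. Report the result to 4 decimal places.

f(1.6) = -0.566400, f(1.7) = 0.912100
z₂ = 1.700000 − 0.912100·(1.700000 − 1.600000) / (0.912100 − (-0.566400)) = 1.700000 − (0.091210)/(1.478500) = 1.638309
f(1.638309) = -0.038429
z₃ = 1.638309 − (-0.038429)·(1.638309 − 1.700000) / (-0.038429 − 0.912100) = 1.638309 − (0.002371)/(-0.950529) = 1.640803

1.6408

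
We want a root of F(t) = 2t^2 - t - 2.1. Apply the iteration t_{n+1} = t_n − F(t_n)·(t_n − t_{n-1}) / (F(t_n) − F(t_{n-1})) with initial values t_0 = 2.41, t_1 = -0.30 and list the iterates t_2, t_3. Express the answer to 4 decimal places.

0.2031, -1.6570

F(2.41) = 7.106200, F(-0.30) = -1.620000
t_2 = -0.300000 − (-1.620000)·(-0.300000 − 2.410000) / (-1.620000 − 7.106200) = -0.300000 − (4.390200)/(-8.726200) = 0.203106
F(0.203106) = -2.220602
t_3 = 0.203106 − (-2.220602)·(0.203106 − (-0.300000)) / (-2.220602 − (-1.620000)) = 0.203106 − (-1.117197)/(-0.600602) = -1.657024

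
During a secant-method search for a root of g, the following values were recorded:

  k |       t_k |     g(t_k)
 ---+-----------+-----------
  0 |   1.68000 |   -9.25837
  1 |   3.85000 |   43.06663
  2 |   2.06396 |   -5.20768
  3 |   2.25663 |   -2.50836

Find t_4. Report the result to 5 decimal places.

t_4 = 2.25663 − (-2.50836)·(2.25663 − 2.06396) / (-2.50836 − (-5.20768))
   = 2.25663 − (-0.4832857)/(2.6993200) = 2.4356698

2.43567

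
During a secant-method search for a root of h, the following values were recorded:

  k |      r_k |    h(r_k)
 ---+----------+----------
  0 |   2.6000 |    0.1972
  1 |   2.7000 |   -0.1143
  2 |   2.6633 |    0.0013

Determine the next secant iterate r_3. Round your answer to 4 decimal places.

2.6637

r_3 = 2.6633 − 0.0013·(2.6633 − 2.7000) / (0.0013 − (-0.1143))
   = 2.6633 − (-0.000048)/(0.115600) = 2.663713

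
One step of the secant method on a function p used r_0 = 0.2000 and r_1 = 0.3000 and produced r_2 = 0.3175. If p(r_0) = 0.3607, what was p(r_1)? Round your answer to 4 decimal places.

The secant line through (0.2000, 0.3607) and (0.3000, p(r_1)) crosses zero at r_2 = 0.3175.
So (0.2000, 0.3607), (0.3000, p(r_1)), (0.3175, 0) are collinear:
p(r_1) = 0.3607 · (0.3000 − 0.3175) / (0.2000 − 0.3175) = 0.3607 · (-0.017500)/(-0.117500) = 0.053721

0.0537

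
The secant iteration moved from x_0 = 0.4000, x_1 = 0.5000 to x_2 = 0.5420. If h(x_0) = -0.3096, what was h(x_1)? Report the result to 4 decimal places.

-0.0916

The secant line through (0.4000, -0.3096) and (0.5000, h(x_1)) crosses zero at x_2 = 0.5420.
So (0.4000, -0.3096), (0.5000, h(x_1)), (0.5420, 0) are collinear:
h(x_1) = -0.3096 · (0.5000 − 0.5420) / (0.4000 − 0.5420) = -0.3096 · (-0.042000)/(-0.142000) = -0.091572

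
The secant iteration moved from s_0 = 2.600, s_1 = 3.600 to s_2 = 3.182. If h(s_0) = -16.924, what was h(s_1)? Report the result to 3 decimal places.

The secant line through (2.600, -16.924) and (3.600, h(s_1)) crosses zero at s_2 = 3.182.
So (2.600, -16.924), (3.600, h(s_1)), (3.182, 0) are collinear:
h(s_1) = -16.924 · (3.600 − 3.182) / (2.600 − 3.182) = -16.924 · (0.41800)/(-0.58200) = 12.15504

12.155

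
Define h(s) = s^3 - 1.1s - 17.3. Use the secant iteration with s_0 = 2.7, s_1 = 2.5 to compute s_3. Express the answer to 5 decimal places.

h(2.7) = -0.5870000, h(2.5) = -4.4250000
s_2 = 2.5000000 − (-4.4250000)·(2.5000000 − 2.7000000) / (-4.4250000 − (-0.5870000)) = 2.5000000 − (0.8850000)/(-3.8380000) = 2.7305888
h(2.7305888) = 0.0559380
s_3 = 2.7305888 − 0.0559380·(2.7305888 − 2.5000000) / (0.0559380 − (-4.4250000)) = 2.7305888 − (0.0128987)/(4.4809380) = 2.7277103

2.72771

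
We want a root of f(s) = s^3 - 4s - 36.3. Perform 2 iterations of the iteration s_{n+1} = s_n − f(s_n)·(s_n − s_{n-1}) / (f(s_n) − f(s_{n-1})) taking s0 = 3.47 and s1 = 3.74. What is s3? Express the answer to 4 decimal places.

3.7120

f(3.47) = -8.398077, f(3.74) = 1.053624
s2 = 3.740000 − 1.053624·(3.740000 − 3.470000) / (1.053624 − (-8.398077)) = 3.740000 − (0.284478)/(9.451701) = 3.709902
f(3.709902) = -0.078848
s3 = 3.709902 − (-0.078848)·(3.709902 − 3.740000) / (-0.078848 − 1.053624) = 3.709902 − (0.002373)/(-1.132472) = 3.711997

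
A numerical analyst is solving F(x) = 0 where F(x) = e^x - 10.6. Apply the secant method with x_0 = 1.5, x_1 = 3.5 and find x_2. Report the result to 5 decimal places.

1.92735

F(1.5) = -6.1183109, F(3.5) = 22.5154520
x_2 = 3.5000000 − 22.5154520·(3.5000000 − 1.5000000) / (22.5154520 − (-6.1183109)) = 3.5000000 − (45.0309039)/(28.6337629) = 1.9273494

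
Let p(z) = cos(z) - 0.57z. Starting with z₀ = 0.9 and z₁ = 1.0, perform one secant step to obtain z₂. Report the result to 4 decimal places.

p(0.9) = 0.108610, p(1.0) = -0.029698
z₂ = 1.000000 − (-0.029698)·(1.000000 − 0.900000) / (-0.029698 − 0.108610) = 1.000000 − (-0.002970)/(-0.138308) = 0.978528

0.9785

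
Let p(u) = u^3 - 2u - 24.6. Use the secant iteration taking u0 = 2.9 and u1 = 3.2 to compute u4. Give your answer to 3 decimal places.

p(2.9) = -6.01100, p(3.2) = 1.76800
u2 = 3.20000 − 1.76800·(3.20000 − 2.90000) / (1.76800 − (-6.01100)) = 3.20000 − (0.53040)/(7.77900) = 3.13182
p(3.13182) = -0.14592
u3 = 3.13182 − (-0.14592)·(3.13182 − 3.20000) / (-0.14592 − 1.76800) = 3.13182 − (0.00995)/(-1.91392) = 3.13701
p(3.13701) = -0.00310
u4 = 3.13701 − (-0.00310)·(3.13701 − 3.13182) / (-0.00310 − (-0.14592)) = 3.13701 − (-0.00002)/(0.14282) = 3.13713

3.137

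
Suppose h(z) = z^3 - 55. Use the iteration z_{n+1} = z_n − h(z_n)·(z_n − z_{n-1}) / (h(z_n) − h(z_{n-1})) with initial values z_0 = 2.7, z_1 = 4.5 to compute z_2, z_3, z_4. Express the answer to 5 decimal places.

h(2.7) = -35.3170000, h(4.5) = 36.1250000
z_2 = 4.5000000 − 36.1250000·(4.5000000 − 2.7000000) / (36.1250000 − (-35.3170000)) = 4.5000000 − (65.0250000)/(71.4420000) = 3.5898211
h(3.5898211) = -8.7386372
z_3 = 3.5898211 − (-8.7386372)·(3.5898211 − 4.5000000) / (-8.7386372 − 36.1250000) = 3.5898211 − (7.9537230)/(-44.8636372) = 3.7671077
h(3.7671077) = -1.5405945
z_4 = 3.7671077 − (-1.5405945)·(3.7671077 − 3.5898211) / (-1.5405945 − (-8.7386372)) = 3.7671077 − (-0.2731268)/(7.1980427) = 3.8050523

3.58982, 3.76711, 3.80505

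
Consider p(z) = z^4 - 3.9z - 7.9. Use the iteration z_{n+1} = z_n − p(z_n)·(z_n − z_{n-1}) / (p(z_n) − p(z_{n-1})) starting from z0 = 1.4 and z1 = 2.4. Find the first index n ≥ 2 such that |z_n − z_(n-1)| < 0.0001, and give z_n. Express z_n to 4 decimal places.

n = 7, z_n = 1.9892

p(1.4) = -9.518400, p(2.4) = 15.917600
z2 = 2.400000 − 15.917600·(1.000000)/(25.436000) = 1.774210;  |Δ| = 0.625790
p(1.774210) = -4.910645
z3 = 1.774210 − (-4.910645)·(-0.625790)/(-20.828245) = 1.921751;  |Δ| = 0.147542
p(1.921751) = -1.755632
z4 = 1.921751 − (-1.755632)·(0.147542)/(3.155013) = 2.003852;  |Δ| = 0.082101
p(2.003852) = 0.408602
z5 = 2.003852 − 0.408602·(0.082101)/(2.164234) = 1.988352;  |Δ| = 0.015500
p(1.988352) = -0.024072
z6 = 1.988352 − (-0.024072)·(-0.015500)/(-0.432674) = 1.989214;  |Δ| = 0.000862
p(1.989214) = -0.000301
z7 = 1.989214 − (-0.000301)·(0.000862)/(0.023771) = 1.989225;  |Δ| = 0.000011
|z7 − z6| = 0.000011 < 0.0001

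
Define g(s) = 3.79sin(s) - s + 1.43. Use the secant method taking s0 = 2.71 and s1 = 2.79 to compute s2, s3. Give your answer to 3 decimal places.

g(2.71) = 0.30542, g(2.79) = -0.05475
s2 = 2.79000 − (-0.05475)·(2.79000 − 2.71000) / (-0.05475 − 0.30542) = 2.79000 − (-0.00438)/(-0.36017) = 2.77784
g(2.77784) = 0.00058
s3 = 2.77784 − 0.00058·(2.77784 − 2.79000) / (0.00058 − (-0.05475)) = 2.77784 − (-0.00001)/(0.05533) = 2.77797

2.778, 2.778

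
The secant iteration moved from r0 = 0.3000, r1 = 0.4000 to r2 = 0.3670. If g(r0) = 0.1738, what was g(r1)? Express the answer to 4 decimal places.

The secant line through (0.3000, 0.1738) and (0.4000, g(r1)) crosses zero at r2 = 0.3670.
So (0.3000, 0.1738), (0.4000, g(r1)), (0.3670, 0) are collinear:
g(r1) = 0.1738 · (0.4000 − 0.3670) / (0.3000 − 0.3670) = 0.1738 · (0.033000)/(-0.067000) = -0.085603

-0.0856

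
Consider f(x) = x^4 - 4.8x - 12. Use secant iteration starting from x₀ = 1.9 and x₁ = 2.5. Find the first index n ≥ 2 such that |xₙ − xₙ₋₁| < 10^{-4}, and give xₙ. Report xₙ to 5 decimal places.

f(1.9) = -8.0879000, f(2.5) = 15.0625000
x₂ = 2.5000000 − 15.0625000·(0.6000000)/(23.1504000) = 2.1096180;  |Δ| = 0.3903820
f(2.1096180) = -2.3193228
x₃ = 2.1096180 − (-2.3193228)·(-0.3903820)/(-17.3818228) = 2.1617081;  |Δ| = 0.0520902
f(2.1617081) = -0.5394377
x₄ = 2.1617081 − (-0.5394377)·(0.0520902)/(1.7798851) = 2.1774953;  |Δ| = 0.0157872
f(2.1774953) = 0.0297111
x₅ = 2.1774953 − 0.0297111·(0.0157872)/(0.5691488) = 2.1766712;  |Δ| = 0.0008241
f(2.1766712) = -0.0003490
x₆ = 2.1766712 − (-0.0003490)·(-0.0008241)/(-0.0300602) = 2.1766808;  |Δ| = 0.0000096
|x₆ − x₅| = 0.0000096 < 10^{-4}

n = 6, xₙ = 2.17668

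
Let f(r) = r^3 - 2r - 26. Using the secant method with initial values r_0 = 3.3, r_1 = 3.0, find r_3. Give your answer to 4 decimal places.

f(3.3) = 3.337000, f(3.0) = -5.000000
r_2 = 3.000000 − (-5.000000)·(3.000000 − 3.300000) / (-5.000000 − 3.337000) = 3.000000 − (1.500000)/(-8.337000) = 3.179921
f(3.179921) = -0.204811
r_3 = 3.179921 − (-0.204811)·(3.179921 − 3.000000) / (-0.204811 − (-5.000000)) = 3.179921 − (-0.036850)/(4.795189) = 3.187606

3.1876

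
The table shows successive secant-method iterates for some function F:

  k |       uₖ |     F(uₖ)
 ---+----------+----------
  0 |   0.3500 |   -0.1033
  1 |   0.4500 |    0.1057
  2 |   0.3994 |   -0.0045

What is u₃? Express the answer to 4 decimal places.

0.4015

u₃ = 0.3994 − (-0.0045)·(0.3994 − 0.4500) / (-0.0045 − 0.1057)
   = 0.3994 − (0.000228)/(-0.110200) = 0.401466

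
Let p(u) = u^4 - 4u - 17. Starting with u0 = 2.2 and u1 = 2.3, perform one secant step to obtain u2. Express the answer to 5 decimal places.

2.25710

p(2.2) = -2.3744000, p(2.3) = 1.7841000
u2 = 2.3000000 − 1.7841000·(2.3000000 − 2.2000000) / (1.7841000 − (-2.3744000)) = 2.3000000 − (0.1784100)/(4.1585000) = 2.2570975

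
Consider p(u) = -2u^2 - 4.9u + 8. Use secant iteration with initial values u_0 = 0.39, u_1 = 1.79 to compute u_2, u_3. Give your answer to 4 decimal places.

1.0147, 1.1069

p(0.39) = 5.784800, p(1.79) = -7.179200
u_2 = 1.790000 − (-7.179200)·(1.790000 − 0.390000) / (-7.179200 − 5.784800) = 1.790000 − (-10.050880)/(-12.964000) = 1.014708
p(1.014708) = 0.968662
u_3 = 1.014708 − 0.968662·(1.014708 − 1.790000) / (0.968662 − (-7.179200)) = 1.014708 − (-0.750996)/(8.147862) = 1.106879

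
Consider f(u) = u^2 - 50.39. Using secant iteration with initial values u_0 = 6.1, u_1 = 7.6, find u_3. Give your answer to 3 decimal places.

f(6.1) = -13.18000, f(7.6) = 7.37000
u_2 = 7.60000 − 7.37000·(7.60000 − 6.10000) / (7.37000 − (-13.18000)) = 7.60000 − (11.05500)/(20.55000) = 7.06204
f(7.06204) = -0.51754
u_3 = 7.06204 − (-0.51754)·(7.06204 − 7.60000) / (-0.51754 − 7.37000) = 7.06204 − (0.27841)/(-7.88754) = 7.09734

7.097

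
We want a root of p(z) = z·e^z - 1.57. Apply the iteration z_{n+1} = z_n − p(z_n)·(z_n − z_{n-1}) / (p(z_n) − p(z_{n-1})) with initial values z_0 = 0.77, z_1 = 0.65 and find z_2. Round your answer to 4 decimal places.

p(0.77) = 0.093020, p(0.65) = -0.324898
z_2 = 0.650000 − (-0.324898)·(0.650000 − 0.770000) / (-0.324898 − 0.093020) = 0.650000 − (0.038988)/(-0.417918) = 0.743290

0.7433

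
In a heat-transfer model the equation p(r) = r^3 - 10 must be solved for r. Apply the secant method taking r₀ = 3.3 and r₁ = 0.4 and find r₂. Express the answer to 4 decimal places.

1.2032

p(3.3) = 25.937000, p(0.4) = -9.936000
r₂ = 0.400000 − (-9.936000)·(0.400000 − 3.300000) / (-9.936000 − 25.937000) = 0.400000 − (28.814400)/(-35.873000) = 1.203234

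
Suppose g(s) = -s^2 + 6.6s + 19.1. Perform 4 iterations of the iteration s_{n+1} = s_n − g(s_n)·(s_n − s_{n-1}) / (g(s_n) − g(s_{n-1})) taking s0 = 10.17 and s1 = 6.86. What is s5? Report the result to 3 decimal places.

8.776

g(10.17) = -17.20690, g(6.86) = 17.31640
s2 = 6.86000 − 17.31640·(6.86000 − 10.17000) / (17.31640 − (-17.20690)) = 6.86000 − (-57.31728)/(34.52330) = 8.52025
g(8.52025) = 2.73900
s3 = 8.52025 − 2.73900·(8.52025 − 6.86000) / (2.73900 − 17.31640) = 8.52025 − (4.54742)/(-14.57740) = 8.83220
g(8.83220) = -0.61523
s4 = 8.83220 − (-0.61523)·(8.83220 − 8.52025) / (-0.61523 − 2.73900) = 8.83220 − (-0.19192)/(-3.35422) = 8.77498
g(8.77498) = 0.01458
s5 = 8.77498 − 0.01458·(8.77498 − 8.83220) / (0.01458 − (-0.61523)) = 8.77498 − (-0.00083)/(0.62980) = 8.77631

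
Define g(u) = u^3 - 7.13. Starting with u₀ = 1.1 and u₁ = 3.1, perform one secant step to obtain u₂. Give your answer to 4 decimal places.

1.5075

g(1.1) = -5.799000, g(3.1) = 22.661000
u₂ = 3.100000 − 22.661000·(3.100000 − 1.100000) / (22.661000 − (-5.799000)) = 3.100000 − (45.322000)/(28.460000) = 1.507519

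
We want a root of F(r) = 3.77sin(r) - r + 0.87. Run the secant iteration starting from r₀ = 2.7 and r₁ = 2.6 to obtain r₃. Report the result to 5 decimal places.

2.64990

F(2.7) = -0.2187779, F(2.6) = 0.2134402
r₂ = 2.6000000 − 0.2134402·(2.6000000 − 2.7000000) / (0.2134402 − (-0.2187779)) = 2.6000000 − (-0.0213440)/(0.4322180) = 2.6493825
F(2.6493825) = 0.0022245
r₃ = 2.6493825 − 0.0022245·(2.6493825 − 2.6000000) / (0.0022245 − 0.2134402) = 2.6493825 − (0.0001099)/(-0.2112157) = 2.6499026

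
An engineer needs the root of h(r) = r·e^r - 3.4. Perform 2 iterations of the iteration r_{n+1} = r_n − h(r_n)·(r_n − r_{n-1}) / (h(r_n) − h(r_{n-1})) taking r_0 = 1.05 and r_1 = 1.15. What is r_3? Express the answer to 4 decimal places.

1.1149

h(1.05) = -0.399466, h(1.15) = 0.231922
r_2 = 1.150000 − 0.231922·(1.150000 − 1.050000) / (0.231922 − (-0.399466)) = 1.150000 − (0.023192)/(0.631388) = 1.113268
h(1.113268) = -0.010889
r_3 = 1.113268 − (-0.010889)·(1.113268 − 1.150000) / (-0.010889 − 0.231922) = 1.113268 − (0.000400)/(-0.242811) = 1.114915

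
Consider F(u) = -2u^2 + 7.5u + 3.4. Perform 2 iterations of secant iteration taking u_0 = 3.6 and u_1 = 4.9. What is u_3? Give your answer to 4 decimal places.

F(3.6) = 4.480000, F(4.9) = -7.870000
u_2 = 4.900000 − (-7.870000)·(4.900000 − 3.600000) / (-7.870000 − 4.480000) = 4.900000 − (-10.231000)/(-12.350000) = 4.071579
F(4.071579) = 0.781332
u_3 = 4.071579 − 0.781332·(4.071579 − 4.900000) / (0.781332 − (-7.870000)) = 4.071579 − (-0.647272)/(8.651332) = 4.146397

4.1464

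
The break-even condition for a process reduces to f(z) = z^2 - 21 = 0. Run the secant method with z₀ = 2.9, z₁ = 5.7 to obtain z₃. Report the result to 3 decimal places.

f(2.9) = -12.59000, f(5.7) = 11.49000
z₂ = 5.70000 − 11.49000·(5.70000 − 2.90000) / (11.49000 − (-12.59000)) = 5.70000 − (32.17200)/(24.08000) = 4.36395
f(4.36395) = -1.95591
z₃ = 4.36395 − (-1.95591)·(4.36395 − 5.70000) / (-1.95591 − 11.49000) = 4.36395 − (2.61319)/(-13.44591) = 4.55830

4.558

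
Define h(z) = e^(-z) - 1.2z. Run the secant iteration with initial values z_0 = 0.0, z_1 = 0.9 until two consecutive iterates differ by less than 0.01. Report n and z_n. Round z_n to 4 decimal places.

h(0.0) = 1.000000, h(0.9) = -0.673430
z_2 = 0.900000 − (-0.673430)·(0.900000)/(-1.673430) = 0.537817;  |Δ| = 0.362183
h(0.537817) = -0.061359
z_3 = 0.537817 − (-0.061359)·(-0.362183)/(0.612071) = 0.501509;  |Δ| = 0.036308
h(0.501509) = 0.003805
z_4 = 0.501509 − 0.003805·(-0.036308)/(0.065165) = 0.503629;  |Δ| = 0.002120
|z_4 − z_3| = 0.002120 < 0.01

n = 4, z_n = 0.5036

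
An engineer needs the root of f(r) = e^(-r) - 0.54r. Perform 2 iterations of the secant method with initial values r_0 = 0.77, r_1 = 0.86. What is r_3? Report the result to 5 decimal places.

0.81758

f(0.77) = 0.0472131, f(0.86) = -0.0412379
r_2 = 0.8600000 − (-0.0412379)·(0.8600000 − 0.7700000) / (-0.0412379 − 0.0472131) = 0.8600000 − (-0.0037114)/(-0.0884510) = 0.8180399
f(0.8180399) = -0.0004458
r_3 = 0.8180399 − (-0.0004458)·(0.8180399 − 0.8600000) / (-0.0004458 − (-0.0412379)) = 0.8180399 − (0.0000187)/(0.0407922) = 0.8175814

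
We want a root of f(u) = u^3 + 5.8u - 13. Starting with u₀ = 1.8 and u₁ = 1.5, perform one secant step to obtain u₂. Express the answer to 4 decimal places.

f(1.8) = 3.272000, f(1.5) = -0.925000
u₂ = 1.500000 − (-0.925000)·(1.500000 − 1.800000) / (-0.925000 − 3.272000) = 1.500000 − (0.277500)/(-4.197000) = 1.566119

1.5661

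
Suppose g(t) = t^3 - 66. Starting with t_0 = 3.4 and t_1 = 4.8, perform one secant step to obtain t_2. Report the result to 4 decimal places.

3.9243

g(3.4) = -26.696000, g(4.8) = 44.592000
t_2 = 4.800000 − 44.592000·(4.800000 − 3.400000) / (44.592000 − (-26.696000)) = 4.800000 − (62.428800)/(71.288000) = 3.924273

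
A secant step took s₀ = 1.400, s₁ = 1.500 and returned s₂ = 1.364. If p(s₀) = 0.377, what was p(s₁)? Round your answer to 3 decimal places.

The secant line through (1.400, 0.377) and (1.500, p(s₁)) crosses zero at s₂ = 1.364.
So (1.400, 0.377), (1.500, p(s₁)), (1.364, 0) are collinear:
p(s₁) = 0.377 · (1.500 − 1.364) / (1.400 − 1.364) = 0.377 · (0.13600)/(0.03600) = 1.42422

1.424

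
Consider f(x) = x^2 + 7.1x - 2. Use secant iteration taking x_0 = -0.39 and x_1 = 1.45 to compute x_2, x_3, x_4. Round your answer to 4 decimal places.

f(-0.39) = -4.616900, f(1.45) = 10.397500
x_2 = 1.450000 − 10.397500·(1.450000 − (-0.390000)) / (10.397500 − (-4.616900)) = 1.450000 − (19.131400)/(15.014400) = 0.175797
f(0.175797) = -0.720940
x_3 = 0.175797 − (-0.720940)·(0.175797 − 1.450000) / (-0.720940 − 10.397500) = 0.175797 − (0.918624)/(-11.118440) = 0.258418
f(0.258418) = -0.098450
x_4 = 0.258418 − (-0.098450)·(0.258418 − 0.175797) / (-0.098450 − (-0.720940)) = 0.258418 − (-0.008134)/(0.622489) = 0.271485

0.1758, 0.2584, 0.2715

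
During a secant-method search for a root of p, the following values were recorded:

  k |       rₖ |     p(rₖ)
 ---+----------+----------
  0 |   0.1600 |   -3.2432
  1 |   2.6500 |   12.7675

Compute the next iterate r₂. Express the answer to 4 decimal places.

r₂ = 2.6500 − 12.7675·(2.6500 − 0.1600) / (12.7675 − (-3.2432))
   = 2.6500 − (31.791075)/(16.010700) = 0.664386

0.6644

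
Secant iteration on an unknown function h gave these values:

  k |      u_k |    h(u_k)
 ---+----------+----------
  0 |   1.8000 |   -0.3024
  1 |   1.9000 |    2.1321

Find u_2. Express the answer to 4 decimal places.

u_2 = 1.9000 − 2.1321·(1.9000 − 1.8000) / (2.1321 − (-0.3024))
   = 1.9000 − (0.213210)/(2.434500) = 1.812421

1.8124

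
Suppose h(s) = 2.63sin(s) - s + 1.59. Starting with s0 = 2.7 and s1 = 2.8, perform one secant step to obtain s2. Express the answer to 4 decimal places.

2.7041

h(2.7) = 0.014009, h(2.8) = -0.328981
s2 = 2.800000 − (-0.328981)·(2.800000 − 2.700000) / (-0.328981 − 0.014009) = 2.800000 − (-0.032898)/(-0.342990) = 2.704084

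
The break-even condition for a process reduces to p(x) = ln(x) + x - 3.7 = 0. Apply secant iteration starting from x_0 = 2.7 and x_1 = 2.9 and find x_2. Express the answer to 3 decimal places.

p(2.7) = -0.00675, p(2.9) = 0.26471
x_2 = 2.90000 − 0.26471·(2.90000 − 2.70000) / (0.26471 − (-0.00675)) = 2.90000 − (0.05294)/(0.27146) = 2.70497

2.705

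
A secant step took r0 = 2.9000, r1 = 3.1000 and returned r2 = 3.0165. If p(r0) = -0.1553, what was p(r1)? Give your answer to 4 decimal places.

0.1113

The secant line through (2.9000, -0.1553) and (3.1000, p(r1)) crosses zero at r2 = 3.0165.
So (2.9000, -0.1553), (3.1000, p(r1)), (3.0165, 0) are collinear:
p(r1) = -0.1553 · (3.1000 − 3.0165) / (2.9000 − 3.0165) = -0.1553 · (0.083500)/(-0.116500) = 0.111309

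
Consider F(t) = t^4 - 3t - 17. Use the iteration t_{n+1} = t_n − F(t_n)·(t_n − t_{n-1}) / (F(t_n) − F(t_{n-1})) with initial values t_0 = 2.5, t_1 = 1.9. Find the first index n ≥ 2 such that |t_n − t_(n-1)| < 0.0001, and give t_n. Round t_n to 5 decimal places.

F(2.5) = 14.5625000, F(1.9) = -9.6679000
t_2 = 1.9000000 − (-9.6679000)·(-0.6000000)/(-24.2304000) = 2.1393993;  |Δ| = 0.2393993
F(2.1393993) = -2.4690013
t_3 = 2.1393993 − (-2.4690013)·(0.2393993)/(7.1988987) = 2.2215059;  |Δ| = 0.0821066
F(2.2215059) = 0.6905791
t_4 = 2.2215059 − 0.6905791·(0.0821066)/(3.1595804) = 2.2035601;  |Δ| = 0.0179458
F(2.2035601) = -0.0330802
t_5 = 2.2035601 − (-0.0330802)·(-0.0179458)/(-0.7236593) = 2.2043804;  |Δ| = 0.0008203
F(2.2043804) = -0.0004116
t_6 = 2.2043804 − (-0.0004116)·(0.0008203)/(0.0326685) = 2.2043908;  |Δ| = 0.0000103
|t_6 − t_5| = 0.0000103 < 0.0001

n = 6, t_n = 2.20439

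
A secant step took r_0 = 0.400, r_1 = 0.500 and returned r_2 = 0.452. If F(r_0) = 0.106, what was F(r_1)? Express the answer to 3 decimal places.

The secant line through (0.400, 0.106) and (0.500, F(r_1)) crosses zero at r_2 = 0.452.
So (0.400, 0.106), (0.500, F(r_1)), (0.452, 0) are collinear:
F(r_1) = 0.106 · (0.500 − 0.452) / (0.400 − 0.452) = 0.106 · (0.04800)/(-0.05200) = -0.09785

-0.098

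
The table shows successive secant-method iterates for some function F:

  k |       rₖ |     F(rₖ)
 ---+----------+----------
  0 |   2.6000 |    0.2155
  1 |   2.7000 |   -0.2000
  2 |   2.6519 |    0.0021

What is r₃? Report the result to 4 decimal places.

r₃ = 2.6519 − 0.0021·(2.6519 − 2.7000) / (0.0021 − (-0.2000))
   = 2.6519 − (-0.000101)/(0.202100) = 2.652400

2.6524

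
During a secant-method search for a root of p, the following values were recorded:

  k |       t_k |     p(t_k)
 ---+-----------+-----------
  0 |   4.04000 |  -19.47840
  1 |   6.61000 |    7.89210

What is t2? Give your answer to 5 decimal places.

t2 = 6.61000 − 7.89210·(6.61000 − 4.04000) / (7.89210 − (-19.47840))
   = 6.61000 − (20.2826970)/(27.3705000) = 5.8689577

5.86896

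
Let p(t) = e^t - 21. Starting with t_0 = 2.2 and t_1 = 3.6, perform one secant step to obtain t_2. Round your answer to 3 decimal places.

p(2.2) = -11.97499, p(3.6) = 15.59823
t_2 = 3.60000 − 15.59823·(3.60000 − 2.20000) / (15.59823 − (-11.97499)) = 3.60000 − (21.83753)/(27.57322) = 2.80802

2.808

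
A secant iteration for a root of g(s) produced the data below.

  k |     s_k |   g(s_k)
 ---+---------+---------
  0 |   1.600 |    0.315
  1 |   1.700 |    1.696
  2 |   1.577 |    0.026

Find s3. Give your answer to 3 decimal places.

s3 = 1.577 − 0.026·(1.577 − 1.700) / (0.026 − 1.696)
   = 1.577 − (-0.00320)/(-1.67000) = 1.57509

1.575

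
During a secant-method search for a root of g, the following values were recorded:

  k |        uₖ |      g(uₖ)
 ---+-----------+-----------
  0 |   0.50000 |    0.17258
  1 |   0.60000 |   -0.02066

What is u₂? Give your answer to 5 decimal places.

u₂ = 0.60000 − (-0.02066)·(0.60000 − 0.50000) / (-0.02066 − 0.17258)
   = 0.60000 − (-0.0020660)/(-0.1932400) = 0.5893086

0.58931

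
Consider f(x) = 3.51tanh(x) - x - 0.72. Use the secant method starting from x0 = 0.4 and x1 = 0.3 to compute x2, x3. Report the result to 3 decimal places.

f(0.4) = 0.21362, f(0.3) = 0.00251
x2 = 0.30000 − 0.00251·(0.30000 − 0.40000) / (0.00251 − 0.21362) = 0.30000 − (-0.00025)/(-0.21111) = 0.29881
f(0.29881) = -0.00012
x3 = 0.29881 − (-0.00012)·(0.29881 − 0.30000) / (-0.00012 − 0.00251) = 0.29881 − (0.00000)/(-0.00263) = 0.29887

0.299, 0.299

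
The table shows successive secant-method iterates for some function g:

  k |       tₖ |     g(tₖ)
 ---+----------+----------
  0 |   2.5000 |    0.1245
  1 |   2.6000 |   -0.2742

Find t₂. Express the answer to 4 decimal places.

2.5312

t₂ = 2.6000 − (-0.2742)·(2.6000 − 2.5000) / (-0.2742 − 0.1245)
   = 2.6000 − (-0.027420)/(-0.398700) = 2.531226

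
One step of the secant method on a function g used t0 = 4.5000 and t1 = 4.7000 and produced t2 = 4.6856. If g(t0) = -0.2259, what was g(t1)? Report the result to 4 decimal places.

The secant line through (4.5000, -0.2259) and (4.7000, g(t1)) crosses zero at t2 = 4.6856.
So (4.5000, -0.2259), (4.7000, g(t1)), (4.6856, 0) are collinear:
g(t1) = -0.2259 · (4.7000 − 4.6856) / (4.5000 − 4.6856) = -0.2259 · (0.014400)/(-0.185600) = 0.017527

0.0175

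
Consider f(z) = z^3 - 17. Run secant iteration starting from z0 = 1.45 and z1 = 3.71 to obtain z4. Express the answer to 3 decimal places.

2.608

f(1.45) = -13.95138, f(3.71) = 34.06481
z2 = 3.71000 − 34.06481·(3.71000 − 1.45000) / (34.06481 − (-13.95138)) = 3.71000 − (76.98647)/(48.01619) = 2.10666
f(2.10666) = -7.65066
z3 = 2.10666 − (-7.65066)·(2.10666 − 3.71000) / (-7.65066 − 34.06481) = 2.10666 − (12.26665)/(-41.71548) = 2.40071
f(2.40071) = -3.16371
z4 = 2.40071 − (-3.16371)·(2.40071 − 2.10666) / (-3.16371 − (-7.65066)) = 2.40071 − (-0.93031)/(4.48695) = 2.60805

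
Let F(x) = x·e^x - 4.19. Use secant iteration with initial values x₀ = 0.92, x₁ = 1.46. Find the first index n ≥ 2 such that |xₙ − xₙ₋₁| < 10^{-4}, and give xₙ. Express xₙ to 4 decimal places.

F(0.92) = -1.881453, F(1.46) = 2.096701
x₂ = 1.460000 − 2.096701·(0.540000)/(3.978154) = 1.175391;  |Δ| = 0.284609
F(1.175391) = -0.382428
x₃ = 1.175391 − (-0.382428)·(-0.284609)/(-2.479129) = 1.219294;  |Δ| = 0.043903
F(1.219294) = -0.062934
x₄ = 1.219294 − (-0.062934)·(0.043903)/(0.319494) = 1.227943;  |Δ| = 0.008648
F(1.227943) = 0.002439
x₅ = 1.227943 − 0.002439·(0.008648)/(0.065372) = 1.227620;  |Δ| = 0.000323
F(1.227620) = -0.000015
x₆ = 1.227620 − (-0.000015)·(-0.000323)/(-0.002453) = 1.227622;  |Δ| = 0.000002
|x₆ − x₅| = 0.000002 < 10^{-4}

n = 6, xₙ = 1.2276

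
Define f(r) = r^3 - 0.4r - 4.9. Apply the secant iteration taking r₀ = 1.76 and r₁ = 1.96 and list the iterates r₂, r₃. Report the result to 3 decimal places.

1.775, 1.777

f(1.76) = -0.15222, f(1.96) = 1.84554
r₂ = 1.96000 − 1.84554·(1.96000 − 1.76000) / (1.84554 − (-0.15222)) = 1.96000 − (0.36911)/(1.99776) = 1.77524
f(1.77524) = -0.01547
r₃ = 1.77524 − (-0.01547)·(1.77524 − 1.96000) / (-0.01547 − 1.84554) = 1.77524 − (0.00286)/(-1.86101) = 1.77678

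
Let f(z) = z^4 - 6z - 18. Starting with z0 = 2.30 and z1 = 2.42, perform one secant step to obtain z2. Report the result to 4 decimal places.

f(2.30) = -3.815900, f(2.42) = 1.777421
z2 = 2.420000 − 1.777421·(2.420000 − 2.300000) / (1.777421 − (-3.815900)) = 2.420000 − (0.213291)/(5.593321) = 2.381867

2.3819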